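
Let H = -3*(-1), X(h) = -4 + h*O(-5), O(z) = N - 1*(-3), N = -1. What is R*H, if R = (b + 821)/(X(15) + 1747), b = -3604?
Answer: -2783/591 ≈ -4.7090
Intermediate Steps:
O(z) = 2 (O(z) = -1 - 1*(-3) = -1 + 3 = 2)
X(h) = -4 + 2*h (X(h) = -4 + h*2 = -4 + 2*h)
H = 3
R = -2783/1773 (R = (-3604 + 821)/((-4 + 2*15) + 1747) = -2783/((-4 + 30) + 1747) = -2783/(26 + 1747) = -2783/1773 ≈ -1.5697)
R*H = -2783/1773*3 = -2783/591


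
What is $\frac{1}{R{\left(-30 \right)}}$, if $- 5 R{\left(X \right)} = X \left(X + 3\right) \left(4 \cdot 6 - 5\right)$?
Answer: $- \frac{1}{3078} \approx -0.00032489$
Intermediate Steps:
$R{\left(X \right)} = - \frac{X \left(57 + 19 X\right)}{5}$ ($R{\left(X \right)} = - \frac{X \left(X + 3\right) \left(4 \cdot 6 - 5\right)}{5} = - \frac{X \left(3 + X\right) \left(24 - 5\right)}{5} = - \frac{X \left(3 + X\right) 19}{5} = - \frac{X \left(57 + 19 X\right)}{5}$)
$\frac{1}{R{\left(-30 \right)}} = \frac{1}{\left(- \frac{19}{5}\right) \left(-30\right) \left(3 - 30\right)} = \frac{1}{\left(- \frac{19}{5}\right) \left(-30\right) \left(-27\right)} = \frac{1}{-3078} = - \frac{1}{3078}$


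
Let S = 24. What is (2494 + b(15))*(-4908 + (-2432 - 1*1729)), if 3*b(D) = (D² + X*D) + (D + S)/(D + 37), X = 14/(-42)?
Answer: -93141653/4 ≈ -2.3285e+7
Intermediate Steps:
X = -⅓ (X = 14*(-1/42) = -⅓ ≈ -0.33333)
b(D) = -D/9 + D²/3 + (24 + D)/(3*(37 + D)) (b(D) = ((D² - D/3) + (D + 24)/(D + 37))/3 = ((D² - D/3) + (24 + D)/(37 + D))/3 = (D² - D/3 + (24 + D)/(37 + D))/3 = -D/9 + D²/3 + (24 + D)/(3*(37 + D)))
(2494 + b(15))*(-4908 + (-2432 - 1*1729)) = (2494 + (72 - 34*15 + 3*15³ + 110*15²)/(9*(37 + 15)))*(-4908 + (-2432 - 1*1729)) = (2494 + (⅑)*(72 - 510 + 3*3375 + 110*225)/52)*(-4908 + (-2432 - 1729)) = (2494 + (⅑)*(1/52)*(72 - 510 + 10125 + 24750))*(-4908 - 4161) = (2494 + (⅑)*(1/52)*34437)*(-9069) = (2494 + 883/12)*(-9069) = (30811/12)*(-9069) = -93141653/4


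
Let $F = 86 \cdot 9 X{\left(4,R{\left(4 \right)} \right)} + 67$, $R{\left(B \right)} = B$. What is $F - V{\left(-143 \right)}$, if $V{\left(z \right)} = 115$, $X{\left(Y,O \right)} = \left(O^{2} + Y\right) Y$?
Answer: $61872$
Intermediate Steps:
$X{\left(Y,O \right)} = Y \left(Y + O^{2}\right)$ ($X{\left(Y,O \right)} = \left(Y + O^{2}\right) Y = Y \left(Y + O^{2}\right)$)
$F = 61987$ ($F = 86 \cdot 9 \cdot 4 \left(4 + 4^{2}\right) + 67 = 86 \cdot 9 \cdot 4 \left(4 + 16\right) + 67 = 86 \cdot 9 \cdot 4 \cdot 20 + 67 = 86 \cdot 9 \cdot 80 + 67 = 86 \cdot 720 + 67 = 61920 + 67 = 61987$)
$F - V{\left(-143 \right)} = 61987 - 115 = 61872$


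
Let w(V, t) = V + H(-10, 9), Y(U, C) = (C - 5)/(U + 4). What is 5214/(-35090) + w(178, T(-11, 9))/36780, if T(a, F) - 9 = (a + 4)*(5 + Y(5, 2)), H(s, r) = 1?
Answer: -1686271/11732820 ≈ -0.14372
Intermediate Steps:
Y(U, C) = (-5 + C)/(4 + U)
T(a, F) = 83/3 + 14*a/3 (T(a, F) = 9 + (a + 4)*(5 + (-5 + 2)/(4 + 5)) = 9 + (4 + a)*(5 - 3/9) = 9 + (4 + a)*(5 + (⅑)*(-3)) = 9 + (4 + a)*(5 - ⅓) = 9 + (4 + a)*(14/3) = 9 + (56/3 + 14*a/3) = 83/3 + 14*a/3)
w(V, t) = 1 + V (w(V, t) = V + 1 = 1 + V)
5214/(-35090) + w(178, T(-11, 9))/36780 = 5214/(-35090) + (1 + 178)/36780 = 5214*(-1/35090) + 179*(1/36780) = -237/1595 + 179/36780 = -1686271/11732820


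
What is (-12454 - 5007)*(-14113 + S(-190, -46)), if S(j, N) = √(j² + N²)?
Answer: 246427093 - 34922*√9554 ≈ 2.4301e+8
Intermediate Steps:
S(j, N) = √(N² + j²)
(-12454 - 5007)*(-14113 + S(-190, -46)) = (-12454 - 5007)*(-14113 + √((-46)² + (-190)²)) = -17461*(-14113 + √(2116 + 36100)) = -17461*(-14113 + √38216) = -17461*(-14113 + 2*√9554) = 246427093 - 34922*√9554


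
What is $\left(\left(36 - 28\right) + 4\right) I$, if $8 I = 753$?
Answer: $\frac{2259}{2} \approx 1129.5$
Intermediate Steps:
$I = \frac{753}{8}$ ($I = \frac{1}{8} \cdot 753 = \frac{753}{8} \approx 94.125$)
$\left(\left(36 - 28\right) + 4\right) I = \left(\left(36 - 28\right) + 4\right) \frac{753}{8} = \left(8 + 4\right) \frac{753}{8} = 12 \cdot \frac{753}{8} = \frac{2259}{2}$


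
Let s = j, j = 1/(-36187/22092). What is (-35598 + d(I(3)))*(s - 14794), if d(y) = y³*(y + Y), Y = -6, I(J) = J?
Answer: 19101557925030/36187 ≈ 5.2786e+8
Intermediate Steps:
j = -22092/36187 (j = 1/(-36187*1/22092) = 1/(-36187/22092) = -22092/36187 ≈ -0.61050)
d(y) = y³*(-6 + y) (d(y) = y³*(y - 6) = y³*(-6 + y))
s = -22092/36187 ≈ -0.61050
(-35598 + d(I(3)))*(s - 14794) = (-35598 + 3³*(-6 + 3))*(-22092/36187 - 14794) = (-35598 + 27*(-3))*(-535372570/36187) = (-35598 - 81)*(-535372570/36187) = -35679*(-535372570/36187) = 19101557925030/36187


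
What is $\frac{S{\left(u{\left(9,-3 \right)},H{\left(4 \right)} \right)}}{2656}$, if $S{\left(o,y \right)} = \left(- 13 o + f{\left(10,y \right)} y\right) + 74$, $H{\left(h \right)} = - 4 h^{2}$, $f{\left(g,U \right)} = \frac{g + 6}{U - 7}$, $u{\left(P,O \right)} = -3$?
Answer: $\frac{109}{2272} \approx 0.047975$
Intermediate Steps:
$f{\left(g,U \right)} = \frac{6 + g}{-7 + U}$
$S{\left(o,y \right)} = 74 - 13 o + \frac{16 y}{-7 + y}$ ($S{\left(o,y \right)} = \left(- 13 o + \frac{6 + 10}{-7 + y} y\right) + 74 = \left(- 13 o + \frac{1}{-7 + y} 16 y\right) + 74 = \left(- 13 o + \frac{16}{-7 + y} y\right) + 74 = \left(- 13 o + \frac{16 y}{-7 + y}\right) + 74 = 74 - 13 o + \frac{16 y}{-7 + y}$)
$\frac{S{\left(u{\left(9,-3 \right)},H{\left(4 \right)} \right)}}{2656} = \frac{\frac{1}{-7 - 4 \cdot 4^{2}} \left(16 \left(- 4 \cdot 4^{2}\right) + \left(-7 - 4 \cdot 4^{2}\right) \left(74 - -39\right)\right)}{2656} = \frac{16 \left(\left(-4\right) 16\right) + \left(-7 - 64\right) \left(74 + 39\right)}{-7 - 64} \cdot \frac{1}{2656} = \frac{16 \left(-64\right) + \left(-7 - 64\right) 113}{-7 - 64} \cdot \frac{1}{2656} = \frac{-1024 - 8023}{-71} \cdot \frac{1}{2656} = - \frac{-1024 - 8023}{71} \cdot \frac{1}{2656} = \left(- \frac{1}{71}\right) \left(-9047\right) \frac{1}{2656} = \frac{9047}{71} \cdot \frac{1}{2656} = \frac{109}{2272}$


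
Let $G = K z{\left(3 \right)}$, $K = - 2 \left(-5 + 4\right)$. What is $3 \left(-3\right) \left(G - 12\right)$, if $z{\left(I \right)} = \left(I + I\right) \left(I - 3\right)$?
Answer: $108$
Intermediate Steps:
$K = 2$ ($K = \left(-2\right) \left(-1\right) = 2$)
$z{\left(I \right)} = 2 I \left(-3 + I\right)$
$G = 0$ ($G = 2 \cdot 2 \cdot 3 \left(-3 + 3\right) = 2 \cdot 2 \cdot 3 \cdot 0 = 2 \cdot 0 = 0$)
$3 \left(-3\right) \left(G - 12\right) = 3 \left(-3\right) \left(0 - 12\right) = \left(-9\right) \left(-12\right) = 108$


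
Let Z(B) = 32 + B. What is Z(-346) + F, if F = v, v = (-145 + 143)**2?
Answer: -310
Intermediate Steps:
v = 4 (v = (-2)**2 = 4)
F = 4
Z(-346) + F = (32 - 346) + 4 = -314 + 4 = -310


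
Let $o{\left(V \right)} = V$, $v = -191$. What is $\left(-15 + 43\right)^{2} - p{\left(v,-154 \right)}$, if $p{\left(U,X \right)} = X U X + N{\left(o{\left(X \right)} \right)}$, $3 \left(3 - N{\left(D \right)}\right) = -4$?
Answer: $\frac{13591607}{3} \approx 4.5305 \cdot 10^{6}$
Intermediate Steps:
$N{\left(D \right)} = \frac{13}{3}$ ($N{\left(D \right)} = 3 - - \frac{4}{3} = 3 + \frac{4}{3} = \frac{13}{3}$)
$p{\left(U,X \right)} = \frac{13}{3} + U X^{2}$ ($p{\left(U,X \right)} = X U X + \frac{13}{3} = U X X + \frac{13}{3} = U X^{2} + \frac{13}{3} = \frac{13}{3} + U X^{2}$)
$\left(-15 + 43\right)^{2} - p{\left(v,-154 \right)} = \left(-15 + 43\right)^{2} - \left(\frac{13}{3} - 191 \left(-154\right)^{2}\right) = 28^{2} - \left(\frac{13}{3} - 4529756\right) = 784 - \left(\frac{13}{3} - 4529756\right) = 784 - - \frac{13589255}{3} = 784 + \frac{13589255}{3} = \frac{13591607}{3}$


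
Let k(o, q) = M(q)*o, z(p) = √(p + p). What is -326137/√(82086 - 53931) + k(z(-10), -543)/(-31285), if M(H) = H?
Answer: -326137*√28155/28155 + 1086*I*√5/31285 ≈ -1943.7 + 0.077621*I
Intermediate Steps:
z(p) = √2*√p (z(p) = √(2*p) = √2*√p)
k(o, q) = o*q (k(o, q) = q*o = o*q)
-326137/√(82086 - 53931) + k(z(-10), -543)/(-31285) = -326137/√(82086 - 53931) + ((√2*√(-10))*(-543))/(-31285) = -326137*√28155/28155 + ((√2*(I*√10))*(-543))*(-1/31285) = -326137*√28155/28155 + ((2*I*√5)*(-543))*(-1/31285) = -326137*√28155/28155 - 1086*I*√5*(-1/31285) = -326137*√28155/28155 + 1086*I*√5/31285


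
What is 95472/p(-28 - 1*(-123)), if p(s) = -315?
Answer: -10608/35 ≈ -303.09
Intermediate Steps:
95472/p(-28 - 1*(-123)) = 95472/(-315) = 95472*(-1/315) = -10608/35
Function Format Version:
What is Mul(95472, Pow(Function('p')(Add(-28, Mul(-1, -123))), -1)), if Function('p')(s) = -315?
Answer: Rational(-10608, 35) ≈ -303.09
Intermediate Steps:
Mul(95472, Pow(Function('p')(Add(-28, Mul(-1, -123))), -1)) = Mul(95472, Pow(-315, -1)) = Mul(95472, Rational(-1, 315)) = Rational(-10608, 35)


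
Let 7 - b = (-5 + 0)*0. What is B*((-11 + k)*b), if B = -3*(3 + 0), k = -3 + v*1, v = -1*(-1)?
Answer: 819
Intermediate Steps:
v = 1
b = 7 (b = 7 - (-5 + 0)*0 = 7 - (-5)*0 = 7 - 1*0 = 7 + 0 = 7)
k = -2 (k = -3 + 1*1 = -3 + 1 = -2)
B = -9 (B = -3*3 = -9)
B*((-11 + k)*b) = -9*(-11 - 2)*7 = -(-117)*7 = -9*(-91) = 819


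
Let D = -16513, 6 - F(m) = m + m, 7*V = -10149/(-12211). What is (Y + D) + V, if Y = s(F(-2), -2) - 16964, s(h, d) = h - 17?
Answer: -2862101719/85477 ≈ -33484.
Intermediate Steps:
V = 10149/85477 (V = (-10149/(-12211))/7 = (-10149*(-1/12211))/7 = (⅐)*(10149/12211) = 10149/85477 ≈ 0.11873)
F(m) = 6 - 2*m (F(m) = 6 - (m + m) = 6 - 2*m)
s(h, d) = -17 + h
Y = -16971 (Y = (-17 + (6 - 2*(-2))) - 16964 = (-17 + (6 + 4)) - 16964 = (-17 + 10) - 16964 = -7 - 16964 = -16971)
(Y + D) + V = (-16971 - 16513) + 10149/85477 = -33484 + 10149/85477 = -2862101719/85477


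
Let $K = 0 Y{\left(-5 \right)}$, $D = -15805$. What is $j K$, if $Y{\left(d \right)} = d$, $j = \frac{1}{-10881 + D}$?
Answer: $0$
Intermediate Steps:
$j = - \frac{1}{26686}$ ($j = \frac{1}{-10881 - 15805} = \frac{1}{-26686} = - \frac{1}{26686} \approx -3.7473 \cdot 10^{-5}$)
$K = 0$ ($K = 0 \left(-5\right) = 0$)
$j K = \left(- \frac{1}{26686}\right) 0 = 0$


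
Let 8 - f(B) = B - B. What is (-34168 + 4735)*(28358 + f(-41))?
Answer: -834896478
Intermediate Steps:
f(B) = 8 (f(B) = 8 - (B - B) = 8 - 1*0 = 8 + 0 = 8)
(-34168 + 4735)*(28358 + f(-41)) = (-34168 + 4735)*(28358 + 8) = -29433*28366 = -834896478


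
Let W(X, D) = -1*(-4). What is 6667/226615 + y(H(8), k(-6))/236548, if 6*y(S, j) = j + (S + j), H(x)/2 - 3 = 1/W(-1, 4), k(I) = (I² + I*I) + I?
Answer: 18987558547/643263900240 ≈ 0.029518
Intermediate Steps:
W(X, D) = 4
k(I) = I + 2*I² (k(I) = (I² + I²) + I = 2*I² + I = I + 2*I²)
H(x) = 13/2 (H(x) = 6 + 2/4 = 6 + 2*(¼) = 6 + ½ = 13/2)
y(S, j) = j/3 + S/6 (y(S, j) = (j + (S + j))/6 = (S + 2*j)/6 = j/3 + S/6)
6667/226615 + y(H(8), k(-6))/236548 = 6667/226615 + ((-6*(1 + 2*(-6)))/3 + (⅙)*(13/2))/236548 = 6667*(1/226615) + ((-6*(1 - 12))/3 + 13/12)*(1/236548) = 6667/226615 + ((-6*(-11))/3 + 13/12)*(1/236548) = 6667/226615 + ((⅓)*66 + 13/12)*(1/236548) = 6667/226615 + (22 + 13/12)*(1/236548) = 6667/226615 + (277/12)*(1/236548) = 6667/226615 + 277/2838576 = 18987558547/643263900240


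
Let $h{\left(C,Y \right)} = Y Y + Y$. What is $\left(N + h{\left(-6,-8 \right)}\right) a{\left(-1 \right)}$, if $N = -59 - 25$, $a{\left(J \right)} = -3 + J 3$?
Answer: $168$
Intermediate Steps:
$h{\left(C,Y \right)} = Y + Y^{2}$ ($h{\left(C,Y \right)} = Y^{2} + Y = Y + Y^{2}$)
$a{\left(J \right)} = -3 + 3 J$
$N = -84$ ($N = -59 - 25 = -84$)
$\left(N + h{\left(-6,-8 \right)}\right) a{\left(-1 \right)} = \left(-84 - 8 \left(1 - 8\right)\right) \left(-3 + 3 \left(-1\right)\right) = \left(-84 - -56\right) \left(-3 - 3\right) = \left(-84 + 56\right) \left(-6\right) = \left(-28\right) \left(-6\right) = 168$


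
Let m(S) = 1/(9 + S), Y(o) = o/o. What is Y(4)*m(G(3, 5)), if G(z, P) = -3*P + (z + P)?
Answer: 1/2 ≈ 0.50000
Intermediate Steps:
G(z, P) = z - 2*P (G(z, P) = -3*P + (P + z) = z - 2*P)
Y(o) = 1
Y(4)*m(G(3, 5)) = 1/(9 + (3 - 2*5)) = 1/(9 + (3 - 10)) = 1/(9 - 7) = 1/2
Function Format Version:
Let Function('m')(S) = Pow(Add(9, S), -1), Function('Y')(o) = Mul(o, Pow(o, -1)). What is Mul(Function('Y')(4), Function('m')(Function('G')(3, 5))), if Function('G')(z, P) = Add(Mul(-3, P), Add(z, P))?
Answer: Rational(1, 2) ≈ 0.50000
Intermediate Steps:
Function('G')(z, P) = Add(z, Mul(-2, P)) (Function('G')(z, P) = Add(Mul(-3, P), Add(P, z)) = Add(z, Mul(-2, P)))
Function('Y')(o) = 1
Mul(Function('Y')(4), Function('m')(Function('G')(3, 5))) = Mul(1, Pow(Add(9, Add(3, Mul(-2, 5))), -1)) = Mul(1, Pow(Add(9, Add(3, -10)), -1)) = Mul(1, Pow(Add(9, -7), -1)) = Mul(1, Pow(2, -1)) = Mul(1, Rational(1, 2)) = Rational(1, 2)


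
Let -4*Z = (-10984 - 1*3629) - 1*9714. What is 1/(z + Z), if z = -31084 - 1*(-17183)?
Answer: -4/31277 ≈ -0.00012789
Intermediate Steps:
Z = 24327/4 (Z = -((-10984 - 1*3629) - 1*9714)/4 = -((-10984 - 3629) - 9714)/4 = -(-14613 - 9714)/4 = -1/4*(-24327) = 24327/4 ≈ 6081.8)
z = -13901 (z = -31084 + 17183 = -13901)
1/(z + Z) = 1/(-13901 + 24327/4) = 1/(-31277/4) = -4/31277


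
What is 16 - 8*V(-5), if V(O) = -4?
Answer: 48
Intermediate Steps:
16 - 8*V(-5) = 16 - 8*(-4) = 16 + 32 = 48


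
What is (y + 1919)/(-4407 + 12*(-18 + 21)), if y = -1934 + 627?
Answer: -204/1457 ≈ -0.14001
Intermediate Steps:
y = -1307
(y + 1919)/(-4407 + 12*(-18 + 21)) = (-1307 + 1919)/(-4407 + 12*(-18 + 21)) = 612/(-4407 + 12*3) = 612/(-4407 + 36) = 612/(-4371) = 612*(-1/4371) = -204/1457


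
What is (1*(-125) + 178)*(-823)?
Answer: -43619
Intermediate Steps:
(1*(-125) + 178)*(-823) = (-125 + 178)*(-823) = 53*(-823) = -43619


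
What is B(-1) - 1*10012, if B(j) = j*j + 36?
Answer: -9975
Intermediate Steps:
B(j) = 36 + j² (B(j) = j² + 36 = 36 + j²)
B(-1) - 1*10012 = (36 + (-1)²) - 1*10012 = (36 + 1) - 10012 = 37 - 10012 = -9975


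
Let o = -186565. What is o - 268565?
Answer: -455130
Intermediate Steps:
o - 268565 = -186565 - 268565 = -455130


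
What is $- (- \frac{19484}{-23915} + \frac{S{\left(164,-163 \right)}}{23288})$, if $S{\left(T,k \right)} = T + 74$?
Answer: $- \frac{229717581}{278466260} \approx -0.82494$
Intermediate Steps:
$S{\left(T,k \right)} = 74 + T$
$- (- \frac{19484}{-23915} + \frac{S{\left(164,-163 \right)}}{23288}) = - (- \frac{19484}{-23915} + \frac{74 + 164}{23288}) = - (\left(-19484\right) \left(- \frac{1}{23915}\right) + 238 \cdot \frac{1}{23288}) = - (\frac{19484}{23915} + \frac{119}{11644}) = \left(-1\right) \frac{229717581}{278466260} = - \frac{229717581}{278466260}$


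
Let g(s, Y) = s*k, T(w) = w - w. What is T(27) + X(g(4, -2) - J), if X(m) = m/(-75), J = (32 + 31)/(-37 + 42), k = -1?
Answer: 83/375 ≈ 0.22133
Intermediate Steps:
T(w) = 0
g(s, Y) = -s (g(s, Y) = s*(-1) = -s)
J = 63/5 ≈ 12.600
X(m) = -m/75 (X(m) = m*(-1/75) = -m/75)
T(27) + X(g(4, -2) - J) = 0 - (-1*4 - 1*63/5)/75 = 0 - (-4 - 63/5)/75 = 0 - 1/75*(-83/5) = 0 + 83/375 = 83/375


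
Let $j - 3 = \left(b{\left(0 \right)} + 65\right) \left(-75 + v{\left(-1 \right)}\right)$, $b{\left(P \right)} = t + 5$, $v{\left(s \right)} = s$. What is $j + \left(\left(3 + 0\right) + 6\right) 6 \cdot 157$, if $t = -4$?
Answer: $3465$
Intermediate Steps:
$b{\left(P \right)} = 1$ ($b{\left(P \right)} = -4 + 5 = 1$)
$j = -5013$ ($j = 3 + \left(1 + 65\right) \left(-75 - 1\right) = 3 + 66 \left(-76\right) = 3 - 5016 = -5013$)
$j + \left(\left(3 + 0\right) + 6\right) 6 \cdot 157 = -5013 + \left(\left(3 + 0\right) + 6\right) 6 \cdot 157 = -5013 + \left(3 + 6\right) 6 \cdot 157 = -5013 + 9 \cdot 6 \cdot 157 = -5013 + 54 \cdot 157 = -5013 + 8478 = 3465$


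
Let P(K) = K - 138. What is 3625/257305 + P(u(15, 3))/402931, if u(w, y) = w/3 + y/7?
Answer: 1997119017/145146625337 ≈ 0.013759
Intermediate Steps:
u(w, y) = w/3 + y/7 (u(w, y) = w*(⅓) + y*(⅐) = w/3 + y/7)
P(K) = -138 + K
3625/257305 + P(u(15, 3))/402931 = 3625/257305 + (-138 + ((⅓)*15 + (⅐)*3))/402931 = 3625*(1/257305) + (-138 + (5 + 3/7))*(1/402931) = 725/51461 + (-138 + 38/7)*(1/402931) = 725/51461 - 928/7*1/402931 = 725/51461 - 928/2820517 = 1997119017/145146625337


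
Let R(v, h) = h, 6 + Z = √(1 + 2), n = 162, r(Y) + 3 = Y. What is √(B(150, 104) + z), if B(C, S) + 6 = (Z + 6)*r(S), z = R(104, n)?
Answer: √(156 + 101*√3) ≈ 18.192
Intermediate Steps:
r(Y) = -3 + Y
Z = -6 + √3 (Z = -6 + √(1 + 2) = -6 + √3 ≈ -4.2680)
z = 162
B(C, S) = -6 + √3*(-3 + S) (B(C, S) = -6 + ((-6 + √3) + 6)*(-3 + S) = -6 + √3*(-3 + S))
√(B(150, 104) + z) = √((-24 + 6*104 - (-3 + 104)*(6 - √3)) + 162) = √((-24 + 624 - 1*101*(6 - √3)) + 162) = √((-24 + 624 + (-606 + 101*√3)) + 162) = √((-6 + 101*√3) + 162) = √(156 + 101*√3)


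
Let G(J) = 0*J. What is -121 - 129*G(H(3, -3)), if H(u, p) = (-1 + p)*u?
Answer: -121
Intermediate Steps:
H(u, p) = u*(-1 + p)
G(J) = 0
-121 - 129*G(H(3, -3)) = -121 - 129*0 = -121 + 0 = -121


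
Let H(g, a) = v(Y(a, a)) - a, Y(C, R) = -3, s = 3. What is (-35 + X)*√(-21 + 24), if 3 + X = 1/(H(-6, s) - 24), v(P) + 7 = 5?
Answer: -1103*√3/29 ≈ -65.878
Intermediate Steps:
v(P) = -2 (v(P) = -7 + 5 = -2)
H(g, a) = -2 - a
X = -88/29 (X = -3 + 1/((-2 - 1*3) - 24) = -3 + 1/((-2 - 3) - 24) = -3 + 1/(-5 - 24) = -3 + 1/(-29) = -3 - 1/29 = -88/29 ≈ -3.0345)
(-35 + X)*√(-21 + 24) = (-35 - 88/29)*√(-21 + 24) = -1103*√3/29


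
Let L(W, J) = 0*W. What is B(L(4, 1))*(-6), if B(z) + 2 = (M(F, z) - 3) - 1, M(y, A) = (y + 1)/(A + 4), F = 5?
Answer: 27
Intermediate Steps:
L(W, J) = 0
M(y, A) = (1 + y)/(4 + A)
B(z) = -6 + 6/(4 + z) (B(z) = -2 + (((1 + 5)/(4 + z) - 3) - 1) = -2 + ((6/(4 + z) - 3) - 1) = -2 + ((-3 + 6/(4 + z)) - 1) = -2 + (-4 + 6/(4 + z)) = -6 + 6/(4 + z))
B(L(4, 1))*(-6) = (6*(-3 - 1*0)/(4 + 0))*(-6) = (6*(-3 + 0)/4)*(-6) = (6*(1/4)*(-3))*(-6) = -9/2*(-6) = 27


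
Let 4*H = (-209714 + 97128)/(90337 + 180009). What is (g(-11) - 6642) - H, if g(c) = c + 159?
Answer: -3511197555/540692 ≈ -6493.9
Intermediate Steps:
g(c) = 159 + c
H = -56293/540692 (H = ((-209714 + 97128)/(90337 + 180009))/4 = (-112586/270346)/4 = (-112586*1/270346)/4 = (1/4)*(-56293/135173) = -56293/540692 ≈ -0.10411)
(g(-11) - 6642) - H = ((159 - 11) - 6642) - 1*(-56293/540692) = (148 - 6642) + 56293/540692 = -6494 + 56293/540692 = -3511197555/540692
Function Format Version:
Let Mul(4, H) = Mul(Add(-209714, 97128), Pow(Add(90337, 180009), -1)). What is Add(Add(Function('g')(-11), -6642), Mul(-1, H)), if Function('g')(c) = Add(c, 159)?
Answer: Rational(-3511197555, 540692) ≈ -6493.9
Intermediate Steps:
Function('g')(c) = Add(159, c)
H = Rational(-56293, 540692) (H = Mul(Rational(1, 4), Mul(Add(-209714, 97128), Pow(Add(90337, 180009), -1))) = Mul(Rational(1, 4), Mul(-112586, Pow(270346, -1))) = Mul(Rational(1, 4), Mul(-112586, Rational(1, 270346))) = Mul(Rational(1, 4), Rational(-56293, 135173)) = Rational(-56293, 540692) ≈ -0.10411)
Add(Add(Function('g')(-11), -6642), Mul(-1, H)) = Add(Add(Add(159, -11), -6642), Mul(-1, Rational(-56293, 540692))) = Add(Add(148, -6642), Rational(56293, 540692)) = Add(-6494, Rational(56293, 540692)) = Rational(-3511197555, 540692)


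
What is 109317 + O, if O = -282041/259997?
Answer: 28421810008/259997 ≈ 1.0932e+5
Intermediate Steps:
O = -282041/259997 (O = -282041*1/259997 = -282041/259997 ≈ -1.0848)
109317 + O = 109317 - 282041/259997 = 28421810008/259997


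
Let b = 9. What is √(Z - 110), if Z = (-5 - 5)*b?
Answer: 10*I*√2 ≈ 14.142*I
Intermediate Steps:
Z = -90 (Z = (-5 - 5)*9 = -10*9 = -90)
√(Z - 110) = √(-90 - 110) = √(-200) = 10*I*√2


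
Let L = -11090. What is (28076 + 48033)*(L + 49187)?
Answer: 2899524573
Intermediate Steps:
(28076 + 48033)*(L + 49187) = (28076 + 48033)*(-11090 + 49187) = 76109*38097 = 2899524573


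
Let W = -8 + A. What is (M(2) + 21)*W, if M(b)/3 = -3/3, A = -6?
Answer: -252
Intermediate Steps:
W = -14 (W = -8 - 6 = -14)
M(b) = -3 (M(b) = 3*(-3/3) = 3*(-3*1/3) = 3*(-1) = -3)
(M(2) + 21)*W = (-3 + 21)*(-14) = 18*(-14) = -252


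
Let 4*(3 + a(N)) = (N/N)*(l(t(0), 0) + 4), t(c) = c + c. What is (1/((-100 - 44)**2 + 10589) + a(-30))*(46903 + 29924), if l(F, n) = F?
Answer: -4813134723/31325 ≈ -1.5365e+5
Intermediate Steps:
t(c) = 2*c
a(N) = -2 (a(N) = -3 + ((N/N)*(2*0 + 4))/4 = -3 + (1*(0 + 4))/4 = -3 + (1*4)/4 = -3 + (1/4)*4 = -3 + 1 = -2)
(1/((-100 - 44)**2 + 10589) + a(-30))*(46903 + 29924) = (1/((-100 - 44)**2 + 10589) - 2)*(46903 + 29924) = (1/((-144)**2 + 10589) - 2)*76827 = (1/(20736 + 10589) - 2)*76827 = (1/31325 - 2)*76827 = -62649/31325*76827 = -4813134723/31325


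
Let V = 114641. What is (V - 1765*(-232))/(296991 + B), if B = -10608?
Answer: 174707/95461 ≈ 1.8301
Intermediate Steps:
(V - 1765*(-232))/(296991 + B) = (114641 - 1765*(-232))/(296991 - 10608) = (114641 + 409480)/286383 = 524121*(1/286383) = 174707/95461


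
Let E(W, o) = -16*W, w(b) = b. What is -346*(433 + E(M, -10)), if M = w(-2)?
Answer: -160890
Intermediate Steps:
M = -2
-346*(433 + E(M, -10)) = -346*(433 - 16*(-2)) = -346*(433 + 32) = -346*465 = -160890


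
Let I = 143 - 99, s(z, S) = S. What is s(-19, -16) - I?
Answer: -60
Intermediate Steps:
I = 44
s(-19, -16) - I = -16 - 1*44 = -16 - 44 = -60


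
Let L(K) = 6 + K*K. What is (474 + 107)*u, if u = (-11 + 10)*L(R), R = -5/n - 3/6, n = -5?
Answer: -14525/4 ≈ -3631.3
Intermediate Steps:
R = 1/2 (R = -5/(-5) - 3/6 = -5*(-1/5) - 3*1/6 = 1 - 1/2 = 1/2 ≈ 0.50000)
L(K) = 6 + K**2
u = -25/4 (u = (-11 + 10)*(6 + (1/2)**2) = -(6 + 1/4) = -1*25/4 = -25/4 ≈ -6.2500)
(474 + 107)*u = (474 + 107)*(-25/4) = 581*(-25/4) = -14525/4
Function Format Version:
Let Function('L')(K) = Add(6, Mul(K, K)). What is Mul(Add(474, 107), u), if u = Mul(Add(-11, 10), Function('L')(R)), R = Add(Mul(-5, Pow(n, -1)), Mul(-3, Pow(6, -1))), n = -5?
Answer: Rational(-14525, 4) ≈ -3631.3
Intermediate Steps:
R = Rational(1, 2) (R = Add(Mul(-5, Pow(-5, -1)), Mul(-3, Pow(6, -1))) = Add(Mul(-5, Rational(-1, 5)), Mul(-3, Rational(1, 6))) = Add(1, Rational(-1, 2)) = Rational(1, 2) ≈ 0.50000)
Function('L')(K) = Add(6, Pow(K, 2))
u = Rational(-25, 4) (u = Mul(Add(-11, 10), Add(6, Pow(Rational(1, 2), 2))) = Mul(-1, Add(6, Rational(1, 4))) = Mul(-1, Rational(25, 4)) = Rational(-25, 4) ≈ -6.2500)
Mul(Add(474, 107), u) = Mul(Add(474, 107), Rational(-25, 4)) = Mul(581, Rational(-25, 4)) = Rational(-14525, 4)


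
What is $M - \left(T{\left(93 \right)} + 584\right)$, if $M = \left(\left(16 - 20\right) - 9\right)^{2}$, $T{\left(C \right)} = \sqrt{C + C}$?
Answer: $-415 - \sqrt{186} \approx -428.64$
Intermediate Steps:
$T{\left(C \right)} = \sqrt{2} \sqrt{C}$ ($T{\left(C \right)} = \sqrt{2 C} = \sqrt{2} \sqrt{C}$)
$M = 169$ ($M = \left(\left(16 - 20\right) - 9\right)^{2} = \left(-4 - 9\right)^{2} = \left(-13\right)^{2} = 169$)
$M - \left(T{\left(93 \right)} + 584\right) = 169 - \left(\sqrt{2} \sqrt{93} + 584\right) = 169 - \left(\sqrt{186} + 584\right) = 169 - \left(584 + \sqrt{186}\right) = -415 - \sqrt{186}$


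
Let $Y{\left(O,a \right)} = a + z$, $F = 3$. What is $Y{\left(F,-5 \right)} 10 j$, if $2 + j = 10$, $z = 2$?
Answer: $-240$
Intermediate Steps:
$Y{\left(O,a \right)} = 2 + a$ ($Y{\left(O,a \right)} = a + 2 = 2 + a$)
$j = 8$ ($j = -2 + 10 = 8$)
$Y{\left(F,-5 \right)} 10 j = \left(2 - 5\right) 10 \cdot 8 = \left(-3\right) 10 \cdot 8 = \left(-30\right) 8 = -240$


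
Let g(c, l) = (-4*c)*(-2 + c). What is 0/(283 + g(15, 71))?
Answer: 0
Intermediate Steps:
g(c, l) = -4*c*(-2 + c)
0/(283 + g(15, 71)) = 0/(283 + 4*15*(2 - 1*15)) = 0/(283 + 4*15*(2 - 15)) = 0/(283 + 4*15*(-13)) = 0/(283 - 780) = 0/(-497) = 0*(-1/497) = 0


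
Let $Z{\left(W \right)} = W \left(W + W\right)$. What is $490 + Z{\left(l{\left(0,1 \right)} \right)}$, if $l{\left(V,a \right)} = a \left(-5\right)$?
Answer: $540$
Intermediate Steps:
$l{\left(V,a \right)} = - 5 a$
$Z{\left(W \right)} = 2 W^{2}$ ($Z{\left(W \right)} = W 2 W = 2 W^{2}$)
$490 + Z{\left(l{\left(0,1 \right)} \right)} = 490 + 2 \left(\left(-5\right) 1\right)^{2} = 490 + 2 \left(-5\right)^{2} = 490 + 2 \cdot 25 = 490 + 50 = 540$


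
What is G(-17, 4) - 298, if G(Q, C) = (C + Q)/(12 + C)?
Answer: -4781/16 ≈ -298.81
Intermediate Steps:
G(Q, C) = (C + Q)/(12 + C)
G(-17, 4) - 298 = (4 - 17)/(12 + 4) - 298 = -13/16 - 298 = -4781/16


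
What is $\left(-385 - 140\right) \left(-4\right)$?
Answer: $2100$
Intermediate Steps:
$\left(-385 - 140\right) \left(-4\right) = \left(-525\right) \left(-4\right) = 2100$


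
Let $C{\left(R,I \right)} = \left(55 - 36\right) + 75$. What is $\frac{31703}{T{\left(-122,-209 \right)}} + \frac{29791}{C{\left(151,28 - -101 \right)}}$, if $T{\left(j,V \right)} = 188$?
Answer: $\frac{91285}{188} \approx 485.56$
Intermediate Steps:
$C{\left(R,I \right)} = 94$ ($C{\left(R,I \right)} = 19 + 75 = 94$)
$\frac{31703}{T{\left(-122,-209 \right)}} + \frac{29791}{C{\left(151,28 - -101 \right)}} = \frac{31703}{188} + \frac{29791}{94} = \frac{91285}{188}$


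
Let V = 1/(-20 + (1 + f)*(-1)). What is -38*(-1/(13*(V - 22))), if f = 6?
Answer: -1026/7735 ≈ -0.13264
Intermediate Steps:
V = -1/27 (V = 1/(-20 + (1 + 6)*(-1)) = 1/(-20 + 7*(-1)) = 1/(-20 - 7) = 1/(-27) = -1/27 ≈ -0.037037)
-38*(-1/(13*(V - 22))) = -38*(-1/(13*(-1/27 - 22))) = -38/((-13*(-595/27))) = -38/7735/27 = -38*27/7735 = -1026/7735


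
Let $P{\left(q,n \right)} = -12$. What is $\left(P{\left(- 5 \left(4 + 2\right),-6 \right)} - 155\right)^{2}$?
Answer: $27889$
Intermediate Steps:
$\left(P{\left(- 5 \left(4 + 2\right),-6 \right)} - 155\right)^{2} = \left(-12 - 155\right)^{2} = \left(-167\right)^{2} = 27889$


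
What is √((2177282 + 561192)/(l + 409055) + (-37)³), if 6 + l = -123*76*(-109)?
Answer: I*√103284128047052739/1427981 ≈ 225.06*I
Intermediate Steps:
l = 1018926 (l = -6 - 123*76*(-109) = -6 - 9348*(-109) = -6 + 1018932 = 1018926)
√((2177282 + 561192)/(l + 409055) + (-37)³) = √((2177282 + 561192)/(1018926 + 409055) + (-37)³) = √(2738474/1427981 - 50653) = √(-72328783119/1427981) = I*√103284128047052739/1427981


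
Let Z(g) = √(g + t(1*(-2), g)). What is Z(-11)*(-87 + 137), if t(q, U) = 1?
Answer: 50*I*√10 ≈ 158.11*I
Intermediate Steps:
Z(g) = √(1 + g) (Z(g) = √(g + 1) = √(1 + g))
Z(-11)*(-87 + 137) = √(1 - 11)*(-87 + 137) = √(-10)*50 = (I*√10)*50 = 50*I*√10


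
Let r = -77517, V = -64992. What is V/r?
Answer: 21664/25839 ≈ 0.83842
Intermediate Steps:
V/r = -64992/(-77517) = -64992*(-1/77517) = 21664/25839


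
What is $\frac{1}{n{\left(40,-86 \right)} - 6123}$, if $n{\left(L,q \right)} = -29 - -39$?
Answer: $- \frac{1}{6113} \approx -0.00016359$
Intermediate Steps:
$n{\left(L,q \right)} = 10$ ($n{\left(L,q \right)} = -29 + 39 = 10$)
$\frac{1}{n{\left(40,-86 \right)} - 6123} = \frac{1}{10 - 6123} = \frac{1}{-6113} = - \frac{1}{6113}$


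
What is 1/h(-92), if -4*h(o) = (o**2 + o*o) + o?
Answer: -1/4209 ≈ -0.00023759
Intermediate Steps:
h(o) = -o**2/2 - o/4 (h(o) = -((o**2 + o*o) + o)/4 = -((o**2 + o**2) + o)/4 = -(2*o**2 + o)/4 = -(o + 2*o**2)/4 = -o**2/2 - o/4)
1/h(-92) = 1/(-1/4*(-92)*(1 + 2*(-92))) = 1/(-1/4*(-92)*(1 - 184)) = 1/(-1/4*(-92)*(-183)) = 1/(-4209) = -1/4209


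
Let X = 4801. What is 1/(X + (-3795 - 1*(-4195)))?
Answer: 1/5201 ≈ 0.00019227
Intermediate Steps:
1/(X + (-3795 - 1*(-4195))) = 1/(4801 + (-3795 - 1*(-4195))) = 1/(4801 + (-3795 + 4195)) = 1/(4801 + 400) = 1/5201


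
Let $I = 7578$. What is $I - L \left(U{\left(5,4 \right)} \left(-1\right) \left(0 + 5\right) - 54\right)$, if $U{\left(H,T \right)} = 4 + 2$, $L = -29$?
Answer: $5142$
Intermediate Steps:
$U{\left(H,T \right)} = 6$
$I - L \left(U{\left(5,4 \right)} \left(-1\right) \left(0 + 5\right) - 54\right) = 7578 - - 29 \left(6 \left(-1\right) \left(0 + 5\right) - 54\right) = 7578 - - 29 \left(\left(-6\right) 5 - 54\right) = 7578 - - 29 \left(-30 - 54\right) = 7578 - \left(-29\right) \left(-84\right) = 7578 - 2436 = 5142$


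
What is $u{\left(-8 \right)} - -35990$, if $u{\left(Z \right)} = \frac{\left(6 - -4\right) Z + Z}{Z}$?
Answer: $36001$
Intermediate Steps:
$u{\left(Z \right)} = 11$ ($u{\left(Z \right)} = \frac{\left(6 + 4\right) Z + Z}{Z} = \frac{10 Z + Z}{Z} = \frac{11 Z}{Z} = 11$)
$u{\left(-8 \right)} - -35990 = 11 - -35990 = 11 + 35990 = 36001$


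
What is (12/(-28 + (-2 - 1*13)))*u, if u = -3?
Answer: 36/43 ≈ 0.83721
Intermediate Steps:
(12/(-28 + (-2 - 1*13)))*u = (12/(-28 + (-2 - 1*13)))*(-3) = (12/(-28 + (-2 - 13)))*(-3) = (12/(-28 - 15))*(-3) = (12/(-43))*(-3) = -1/43*12*(-3) = -12/43*(-3) = 36/43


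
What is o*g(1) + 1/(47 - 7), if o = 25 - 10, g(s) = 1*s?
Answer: 601/40 ≈ 15.025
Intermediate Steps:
g(s) = s
o = 15
o*g(1) + 1/(47 - 7) = 15*1 + 1/(47 - 7) = 15 + 1/40 = 601/40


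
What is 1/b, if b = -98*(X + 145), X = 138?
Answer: -1/27734 ≈ -3.6057e-5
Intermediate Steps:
b = -27734 (b = -98*(138 + 145) = -98*283 = -27734)
1/b = 1/(-27734) = -1/27734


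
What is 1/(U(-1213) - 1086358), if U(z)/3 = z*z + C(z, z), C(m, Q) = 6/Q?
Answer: 1213/4036559519 ≈ 3.0050e-7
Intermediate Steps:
U(z) = 3*z**2 + 18/z (U(z) = 3*(z*z + 6/z) = 3*(z**2 + 6/z) = 3*z**2 + 18/z)
1/(U(-1213) - 1086358) = 1/(3*(6 + (-1213)**3)/(-1213) - 1086358) = 1/(3*(-1/1213)*(6 - 1784770597) - 1086358) = 1/(3*(-1/1213)*(-1784770591) - 1086358) = 1/(5354311773/1213 - 1086358) = 1/(4036559519/1213) = 1213/4036559519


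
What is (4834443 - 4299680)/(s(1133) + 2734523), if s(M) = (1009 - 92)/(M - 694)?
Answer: 234760957/1200456514 ≈ 0.19556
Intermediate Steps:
s(M) = 917/(-694 + M)
(4834443 - 4299680)/(s(1133) + 2734523) = (4834443 - 4299680)/(917/(-694 + 1133) + 2734523) = 534763/(917/439 + 2734523) = 534763/(1200456514/439) = 534763*(439/1200456514) = 234760957/1200456514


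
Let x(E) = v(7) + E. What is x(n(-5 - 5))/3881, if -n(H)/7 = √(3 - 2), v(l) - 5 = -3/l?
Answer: -17/27167 ≈ -0.00062576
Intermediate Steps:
v(l) = 5 - 3/l
n(H) = -7 (n(H) = -7*√(3 - 2) = -7*√1 = -7*1 = -7)
x(E) = 32/7 + E (x(E) = (5 - 3/7) + E = 32/7 + E)
x(n(-5 - 5))/3881 = (32/7 - 7)/3881 = -17/7*1/3881 = -17/27167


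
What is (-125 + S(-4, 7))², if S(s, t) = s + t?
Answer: 14884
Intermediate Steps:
(-125 + S(-4, 7))² = (-125 + (-4 + 7))² = (-125 + 3)² = (-122)² = 14884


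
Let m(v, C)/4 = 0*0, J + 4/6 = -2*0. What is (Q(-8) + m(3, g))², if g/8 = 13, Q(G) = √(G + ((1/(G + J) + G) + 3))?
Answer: -341/26 ≈ -13.115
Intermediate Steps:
J = -⅔ (J = -⅔ - 2*0 = -⅔ + 0 = -⅔ ≈ -0.66667)
Q(G) = √(3 + 1/(-⅔ + G) + 2*G) (Q(G) = √(G + ((1/(G - ⅔) + G) + 3)) = √(G + ((1/(-⅔ + G) + G) + 3)) = √(G + ((G + 1/(-⅔ + G)) + 3)) = √(G + (3 + G + 1/(-⅔ + G))) = √(3 + 1/(-⅔ + G) + 2*G))
g = 104 (g = 8*13 = 104)
m(v, C) = 0 (m(v, C) = 4*(0*0) = 4*0 = 0)
(Q(-8) + m(3, g))² = (√((-3 + 5*(-8) + 6*(-8)²)/(-2 + 3*(-8))) + 0)² = (√((-3 - 40 + 6*64)/(-2 - 24)) + 0)² = (√((-3 - 40 + 384)/(-26)) + 0)² = (√(-1/26*341) + 0)² = (√(-341/26) + 0)² = (I*√8866/26 + 0)² = (I*√8866/26)² = -341/26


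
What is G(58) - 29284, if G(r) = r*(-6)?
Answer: -29632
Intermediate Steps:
G(r) = -6*r
G(58) - 29284 = -6*58 - 29284 = -348 - 29284 = -29632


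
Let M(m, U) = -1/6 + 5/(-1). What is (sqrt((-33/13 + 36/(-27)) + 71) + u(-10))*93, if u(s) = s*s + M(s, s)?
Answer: 17639/2 + 31*sqrt(102102)/13 ≈ 9581.5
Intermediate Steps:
M(m, U) = -31/6 (M(m, U) = -1*1/6 + 5*(-1) = -1/6 - 5 = -31/6)
u(s) = -31/6 + s**2 (u(s) = s*s - 31/6 = s**2 - 31/6 = -31/6 + s**2)
(sqrt((-33/13 + 36/(-27)) + 71) + u(-10))*93 = (sqrt((-33/13 + 36/(-27)) + 71) + (-31/6 + (-10)**2))*93 = (sqrt((-33*1/13 + 36*(-1/27)) + 71) + (-31/6 + 100))*93 = (sqrt((-33/13 - 4/3) + 71) + 569/6)*93 = (sqrt(-151/39 + 71) + 569/6)*93 = (sqrt(2618/39) + 569/6)*93 = (sqrt(102102)/39 + 569/6)*93 = (569/6 + sqrt(102102)/39)*93 = 17639/2 + 31*sqrt(102102)/13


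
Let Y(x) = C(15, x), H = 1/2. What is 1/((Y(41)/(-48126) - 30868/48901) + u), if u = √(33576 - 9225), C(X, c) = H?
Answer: 13984691958688796124/539466771454147844745335 + 22154145588270178704*√24351/539466771454147844745335 ≈ 0.0064343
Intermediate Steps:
H = ½ ≈ 0.50000
C(X, c) = ½
Y(x) = ½
u = √24351 ≈ 156.05
1/((Y(41)/(-48126) - 30868/48901) + u) = 1/(((½)/(-48126) - 30868/48901) + √24351) = 1/(((½)*(-1/48126) - 30868*1/48901) + √24351) = 1/((-1/96252 - 30868/48901) + √24351) = 1/(-2971155637/4706819052 + √24351)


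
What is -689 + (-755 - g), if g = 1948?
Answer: -3392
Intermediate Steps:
-689 + (-755 - g) = -689 + (-755 - 1*1948) = -689 + (-755 - 1948) = -689 - 2703 = -3392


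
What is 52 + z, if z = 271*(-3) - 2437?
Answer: -3198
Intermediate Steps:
z = -3250 (z = -813 - 2437 = -3250)
52 + z = 52 - 3250 = -3198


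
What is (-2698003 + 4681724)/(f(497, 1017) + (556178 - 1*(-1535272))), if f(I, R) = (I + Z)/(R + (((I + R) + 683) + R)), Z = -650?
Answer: 270745921/285449187 ≈ 0.94849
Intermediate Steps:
f(I, R) = (-650 + I)/(683 + I + 3*R) (f(I, R) = (I - 650)/(R + (((I + R) + 683) + R)) = (-650 + I)/(R + ((683 + I + R) + R)) = (-650 + I)/(R + (683 + I + 2*R)) = (-650 + I)/(683 + I + 3*R))
(-2698003 + 4681724)/(f(497, 1017) + (556178 - 1*(-1535272))) = (-2698003 + 4681724)/((-650 + 497)/(683 + 497 + 3*1017) + (556178 - 1*(-1535272))) = 1983721/(-153/(683 + 497 + 3051) + (556178 + 1535272)) = 1983721/(-153/4231 + 2091450) = 1983721/(8848924797/4231) = 1983721*(4231/8848924797) = 270745921/285449187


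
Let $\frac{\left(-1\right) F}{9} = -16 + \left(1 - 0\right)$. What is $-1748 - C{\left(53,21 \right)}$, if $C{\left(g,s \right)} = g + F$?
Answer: $-1936$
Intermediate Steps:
$F = 135$ ($F = - 9 \left(-16 + \left(1 - 0\right)\right) = - 9 \left(-16 + \left(1 + 0\right)\right) = - 9 \left(-16 + 1\right) = \left(-9\right) \left(-15\right) = 135$)
$C{\left(g,s \right)} = 135 + g$ ($C{\left(g,s \right)} = g + 135 = 135 + g$)
$-1748 - C{\left(53,21 \right)} = -1748 - \left(135 + 53\right) = -1748 - 188 = -1936$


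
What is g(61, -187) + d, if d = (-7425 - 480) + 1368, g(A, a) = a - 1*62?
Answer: -6786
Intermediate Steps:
g(A, a) = -62 + a (g(A, a) = a - 62 = -62 + a)
d = -6537 (d = -7905 + 1368 = -6537)
g(61, -187) + d = (-62 - 187) - 6537 = -249 - 6537 = -6786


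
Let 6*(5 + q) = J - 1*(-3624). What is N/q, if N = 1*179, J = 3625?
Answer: 1074/7219 ≈ 0.14877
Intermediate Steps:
N = 179
q = 7219/6 (q = -5 + (3625 - 1*(-3624))/6 = -5 + (3625 + 3624)/6 = -5 + (⅙)*7249 = -5 + 7249/6 = 7219/6 ≈ 1203.2)
N/q = 179/(7219/6) = 179*(6/7219) = 1074/7219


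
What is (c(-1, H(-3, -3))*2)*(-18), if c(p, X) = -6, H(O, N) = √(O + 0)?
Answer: 216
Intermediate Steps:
H(O, N) = √O
(c(-1, H(-3, -3))*2)*(-18) = -6*2*(-18) = -12*(-18) = 216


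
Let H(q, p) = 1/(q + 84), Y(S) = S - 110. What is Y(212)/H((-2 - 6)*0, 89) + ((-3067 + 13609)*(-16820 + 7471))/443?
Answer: -94761534/443 ≈ -2.1391e+5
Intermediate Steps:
Y(S) = -110 + S
H(q, p) = 1/(84 + q)
Y(212)/H((-2 - 6)*0, 89) + ((-3067 + 13609)*(-16820 + 7471))/443 = (-110 + 212)/(1/(84 + (-2 - 6)*0)) + ((-3067 + 13609)*(-16820 + 7471))/443 = 102/(1/(84 - 8*0)) + (10542*(-9349))*(1/443) = 102/(1/(84 + 0)) - 98557158*1/443 = 102/(1/84) - 98557158/443 = 102*84 - 98557158/443 = 8568 - 98557158/443 = -94761534/443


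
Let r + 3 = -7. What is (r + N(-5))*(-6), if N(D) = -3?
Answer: 78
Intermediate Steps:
r = -10 (r = -3 - 7 = -10)
(r + N(-5))*(-6) = (-10 - 3)*(-6) = -13*(-6) = 78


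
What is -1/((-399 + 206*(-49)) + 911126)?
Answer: -1/900633 ≈ -1.1103e-6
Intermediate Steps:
-1/((-399 + 206*(-49)) + 911126) = -1/((-399 - 10094) + 911126) = -1/(-10493 + 911126) = -1/900633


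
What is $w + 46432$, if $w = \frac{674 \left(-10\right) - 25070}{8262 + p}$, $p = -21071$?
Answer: $\frac{594779298}{12809} \approx 46435.0$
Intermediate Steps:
$w = \frac{31810}{12809}$ ($w = \frac{674 \left(-10\right) - 25070}{8262 - 21071} = \frac{-6740 - 25070}{-12809} = \left(-31810\right) \left(- \frac{1}{12809}\right) = \frac{31810}{12809} \approx 2.4834$)
$w + 46432 = \frac{31810}{12809} + 46432 = \frac{594779298}{12809}$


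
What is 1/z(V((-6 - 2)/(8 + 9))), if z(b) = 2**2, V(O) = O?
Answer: 1/4 ≈ 0.25000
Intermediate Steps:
z(b) = 4
1/z(V((-6 - 2)/(8 + 9))) = 1/4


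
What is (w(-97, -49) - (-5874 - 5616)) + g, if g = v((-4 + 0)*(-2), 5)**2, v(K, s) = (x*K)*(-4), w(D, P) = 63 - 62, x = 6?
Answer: 48355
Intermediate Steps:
w(D, P) = 1
v(K, s) = -24*K (v(K, s) = (6*K)*(-4) = -24*K)
g = 36864 (g = (-24*(-4 + 0)*(-2))**2 = (-(-96)*(-2))**2 = (-24*8)**2 = (-192)**2 = 36864)
(w(-97, -49) - (-5874 - 5616)) + g = (1 - (-5874 - 5616)) + 36864 = (1 - 1*(-11490)) + 36864 = (1 + 11490) + 36864 = 11491 + 36864 = 48355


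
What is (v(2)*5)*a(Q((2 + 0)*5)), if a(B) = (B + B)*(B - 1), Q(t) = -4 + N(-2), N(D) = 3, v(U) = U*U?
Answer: 80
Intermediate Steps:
v(U) = U**2
Q(t) = -1 (Q(t) = -4 + 3 = -1)
a(B) = 2*B*(-1 + B) (a(B) = (2*B)*(-1 + B) = 2*B*(-1 + B))
(v(2)*5)*a(Q((2 + 0)*5)) = (2**2*5)*(2*(-1)*(-1 - 1)) = (4*5)*(2*(-1)*(-2)) = 20*4 = 80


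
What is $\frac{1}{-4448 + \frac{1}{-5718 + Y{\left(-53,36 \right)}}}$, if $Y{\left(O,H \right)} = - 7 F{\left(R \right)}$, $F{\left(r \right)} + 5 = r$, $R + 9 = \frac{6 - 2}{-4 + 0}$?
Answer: $- \frac{5613}{24966625} \approx -0.00022482$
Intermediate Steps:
$R = -10$ ($R = -9 + \frac{6 - 2}{-4 + 0} = -9 + \frac{4}{-4} = -9 + 4 \left(- \frac{1}{4}\right) = -9 - 1 = -10$)
$F{\left(r \right)} = -5 + r$
$Y{\left(O,H \right)} = 105$ ($Y{\left(O,H \right)} = - 7 \left(-5 - 10\right) = \left(-7\right) \left(-15\right) = 105$)
$\frac{1}{-4448 + \frac{1}{-5718 + Y{\left(-53,36 \right)}}} = \frac{1}{-4448 + \frac{1}{-5718 + 105}} = \frac{1}{-4448 + \frac{1}{-5613}} = \frac{1}{-4448 - \frac{1}{5613}} = \frac{1}{- \frac{24966625}{5613}} = - \frac{5613}{24966625}$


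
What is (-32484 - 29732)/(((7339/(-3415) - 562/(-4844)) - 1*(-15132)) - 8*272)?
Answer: -5095016080/1060831137 ≈ -4.8029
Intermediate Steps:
(-32484 - 29732)/(((7339/(-3415) - 562/(-4844)) - 1*(-15132)) - 8*272) = -62216/(((7339*(-1/3415) - 562*(-1/4844)) + 15132) - 2176) = -62216/(((-7339/3415 + 281/2422) + 15132) - 2176) = -62216/((-16815443/8271130 + 15132) - 2176) = -62216/(125141923717/8271130 - 2176) = -62216/107143944837/8271130 = -62216*8271130/107143944837 = -5095016080/1060831137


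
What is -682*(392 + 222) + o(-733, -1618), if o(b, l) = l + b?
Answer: -421099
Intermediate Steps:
o(b, l) = b + l
-682*(392 + 222) + o(-733, -1618) = -682*(392 + 222) + (-733 - 1618) = -682*614 - 2351 = -418748 - 2351 = -421099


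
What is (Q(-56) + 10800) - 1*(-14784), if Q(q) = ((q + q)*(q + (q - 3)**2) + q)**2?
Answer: 147191951920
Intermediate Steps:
Q(q) = (q + 2*q*(q + (-3 + q)**2))**2 (Q(q) = ((2*q)*(q + (-3 + q)**2) + q)**2 = (2*q*(q + (-3 + q)**2) + q)**2 = (q + 2*q*(q + (-3 + q)**2))**2)
(Q(-56) + 10800) - 1*(-14784) = ((-56)**2*(1 + 2*(-56) + 2*(-3 - 56)**2)**2 + 10800) - 1*(-14784) = (3136*(1 - 112 + 2*(-59)**2)**2 + 10800) + 14784 = (3136*(1 - 112 + 2*3481)**2 + 10800) + 14784 = (3136*(1 - 112 + 6962)**2 + 10800) + 14784 = (3136*6851**2 + 10800) + 14784 = (3136*46936201 + 10800) + 14784 = (147191926336 + 10800) + 14784 = 147191937136 + 14784 = 147191951920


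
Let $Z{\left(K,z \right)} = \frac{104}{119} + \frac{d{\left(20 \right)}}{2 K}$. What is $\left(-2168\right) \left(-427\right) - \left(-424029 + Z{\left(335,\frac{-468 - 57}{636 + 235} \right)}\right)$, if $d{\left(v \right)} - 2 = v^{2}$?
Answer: $\frac{803109298}{595} \approx 1.3498 \cdot 10^{6}$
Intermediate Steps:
$d{\left(v \right)} = 2 + v^{2}$
$Z{\left(K,z \right)} = \frac{104}{119} + \frac{201}{K}$ ($Z{\left(K,z \right)} = \frac{104}{119} + \frac{2 + 20^{2}}{2 K} = 104 \cdot \frac{1}{119} + \left(2 + 400\right) \frac{1}{2 K} = \frac{104}{119} + 402 \frac{1}{2 K} = \frac{104}{119} + \frac{201}{K}$)
$\left(-2168\right) \left(-427\right) - \left(-424029 + Z{\left(335,\frac{-468 - 57}{636 + 235} \right)}\right) = \left(-2168\right) \left(-427\right) - \left(-424029 + \left(\frac{104}{119} + \frac{201}{335}\right)\right) = 925736 - \left(-424029 + \left(\frac{104}{119} + 201 \cdot \frac{1}{335}\right)\right) = 925736 - \left(-424029 + \left(\frac{104}{119} + \frac{3}{5}\right)\right) = 925736 - \left(-424029 + \frac{877}{595}\right) = 925736 - - \frac{252296378}{595} = 925736 + \frac{252296378}{595} = \frac{803109298}{595}$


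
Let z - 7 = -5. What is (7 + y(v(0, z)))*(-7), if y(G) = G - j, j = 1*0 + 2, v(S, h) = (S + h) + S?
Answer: -49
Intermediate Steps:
z = 2 (z = 7 - 5 = 2)
v(S, h) = h + 2*S
j = 2 (j = 0 + 2 = 2)
y(G) = -2 + G (y(G) = G - 1*2 = G - 2 = -2 + G)
(7 + y(v(0, z)))*(-7) = (7 + (-2 + (2 + 2*0)))*(-7) = (7 + (-2 + (2 + 0)))*(-7) = (7 + (-2 + 2))*(-7) = (7 + 0)*(-7) = 7*(-7) = -49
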